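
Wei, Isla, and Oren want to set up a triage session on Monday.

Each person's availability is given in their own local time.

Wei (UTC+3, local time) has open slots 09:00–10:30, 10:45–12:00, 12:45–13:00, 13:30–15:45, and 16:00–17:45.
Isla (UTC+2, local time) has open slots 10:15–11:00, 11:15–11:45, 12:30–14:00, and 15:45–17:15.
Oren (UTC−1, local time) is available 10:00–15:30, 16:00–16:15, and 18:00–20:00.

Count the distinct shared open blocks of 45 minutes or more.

2

Wei → UTC: 06:00–07:30, 07:45–09:00, 09:45–10:00, 10:30–12:45, 13:00–14:45.
Isla → UTC: 08:15–09:00, 09:15–09:45, 10:30–12:00, 13:45–15:15.
Oren → UTC: 11:00–16:30, 17:00–17:15, 19:00–21:00.
Wei ∩ Isla: 08:15–09:00, 10:30–12:00, 13:45–14:45.
Wei ∩ Isla ∩ Oren: 11:00–12:00, 13:45–14:45.
Windows ≥ 45 min: 11:00–12:00, 13:45–14:45.
That's 2 windows.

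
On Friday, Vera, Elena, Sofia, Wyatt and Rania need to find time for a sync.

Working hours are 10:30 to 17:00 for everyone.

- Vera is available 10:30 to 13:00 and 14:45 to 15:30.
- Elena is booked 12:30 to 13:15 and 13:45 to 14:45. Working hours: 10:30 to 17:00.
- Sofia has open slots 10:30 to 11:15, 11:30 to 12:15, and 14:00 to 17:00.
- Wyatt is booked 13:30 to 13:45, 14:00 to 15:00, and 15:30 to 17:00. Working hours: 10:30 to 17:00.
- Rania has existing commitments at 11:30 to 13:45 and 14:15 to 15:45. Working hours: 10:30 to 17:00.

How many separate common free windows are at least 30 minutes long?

Elena free within 10:30–17:00: 10:30–12:30, 13:15–13:45, 14:45–17:00.
Wyatt free within 10:30–17:00: 10:30–13:30, 13:45–14:00, 15:00–15:30.
Rania free within 10:30–17:00: 10:30–11:30, 13:45–14:15, 15:45–17:00.
Vera ∩ Elena: 10:30–12:30, 14:45–15:30.
Vera ∩ Elena ∩ Sofia: 10:30–11:15, 11:30–12:15, 14:45–15:30.
Vera ∩ Elena ∩ Sofia ∩ Wyatt: 10:30–11:15, 11:30–12:15, 15:00–15:30.
Vera ∩ Elena ∩ Sofia ∩ Wyatt ∩ Rania: 10:30–11:15.
Windows ≥ 30 min: 10:30–11:15.
That's 1 window.

1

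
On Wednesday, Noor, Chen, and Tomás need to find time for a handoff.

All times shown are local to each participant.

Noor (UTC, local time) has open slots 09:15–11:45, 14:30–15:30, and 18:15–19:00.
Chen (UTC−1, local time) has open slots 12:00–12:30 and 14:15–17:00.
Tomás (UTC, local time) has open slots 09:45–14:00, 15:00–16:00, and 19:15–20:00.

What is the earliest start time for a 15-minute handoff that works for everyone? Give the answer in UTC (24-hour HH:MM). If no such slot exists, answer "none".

15:15

Noor → UTC: 09:15–11:45, 14:30–15:30, 18:15–19:00.
Chen → UTC: 13:00–13:30, 15:15–18:00.
Tomás → UTC: 09:45–14:00, 15:00–16:00, 19:15–20:00.
Noor ∩ Chen: 15:15–15:30.
Noor ∩ Chen ∩ Tomás: 15:15–15:30.
Windows ≥ 15 min: 15:15–15:30.
Earliest such window starts at 15:15.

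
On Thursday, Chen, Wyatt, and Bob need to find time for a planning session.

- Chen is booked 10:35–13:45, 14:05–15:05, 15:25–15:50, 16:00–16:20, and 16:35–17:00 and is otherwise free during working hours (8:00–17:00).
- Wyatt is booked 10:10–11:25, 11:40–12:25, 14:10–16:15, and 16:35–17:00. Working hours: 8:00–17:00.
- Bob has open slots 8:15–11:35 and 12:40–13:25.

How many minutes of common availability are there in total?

Chen free within 08:00–17:00: 08:00–10:35, 13:45–14:05, 15:05–15:25, 15:50–16:00, 16:20–16:35.
Wyatt free within 08:00–17:00: 08:00–10:10, 11:25–11:40, 12:25–14:10, 16:15–16:35.
Chen ∩ Wyatt: 08:00–10:10, 13:45–14:05, 16:20–16:35.
Chen ∩ Wyatt ∩ Bob: 08:15–10:10.
Total common minutes: 115.

115 minutes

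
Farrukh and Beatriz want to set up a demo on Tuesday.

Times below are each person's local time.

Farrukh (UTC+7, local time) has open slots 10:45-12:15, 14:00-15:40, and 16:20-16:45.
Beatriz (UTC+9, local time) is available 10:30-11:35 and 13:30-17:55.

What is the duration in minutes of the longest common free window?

100 minutes

Farrukh → UTC: 03:45–05:15, 07:00–08:40, 09:20–09:45.
Beatriz → UTC: 01:30–02:35, 04:30–08:55.
Farrukh ∩ Beatriz: 04:30–05:15, 07:00–08:40.
Common window lengths: 45, 100 min; longest is 100.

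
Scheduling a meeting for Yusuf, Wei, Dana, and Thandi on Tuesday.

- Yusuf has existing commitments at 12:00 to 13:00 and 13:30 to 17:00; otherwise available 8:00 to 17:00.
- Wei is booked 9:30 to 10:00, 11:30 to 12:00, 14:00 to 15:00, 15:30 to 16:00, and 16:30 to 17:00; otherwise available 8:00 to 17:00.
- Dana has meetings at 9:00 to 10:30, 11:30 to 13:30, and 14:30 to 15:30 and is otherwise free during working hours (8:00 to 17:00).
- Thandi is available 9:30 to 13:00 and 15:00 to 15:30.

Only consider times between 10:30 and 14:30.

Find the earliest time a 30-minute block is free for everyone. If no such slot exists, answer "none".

Yusuf free within 08:00–17:00: 08:00–12:00, 13:00–13:30.
Wei free within 08:00–17:00: 08:00–09:30, 10:00–11:30, 12:00–14:00, 15:00–15:30, 16:00–16:30.
Dana free within 08:00–17:00: 08:00–09:00, 10:30–11:30, 13:30–14:30, 15:30–17:00.
Yusuf ∩ Wei: 08:00–09:30, 10:00–11:30, 13:00–13:30.
Yusuf ∩ Wei ∩ Dana: 08:00–09:00, 10:30–11:30.
Yusuf ∩ Wei ∩ Dana ∩ Thandi: 10:30–11:30.
Restricted to 10:30–14:30: 10:30–11:30.
Windows ≥ 30 min: 10:30–11:30.
Earliest such window starts at 10:30.

10:30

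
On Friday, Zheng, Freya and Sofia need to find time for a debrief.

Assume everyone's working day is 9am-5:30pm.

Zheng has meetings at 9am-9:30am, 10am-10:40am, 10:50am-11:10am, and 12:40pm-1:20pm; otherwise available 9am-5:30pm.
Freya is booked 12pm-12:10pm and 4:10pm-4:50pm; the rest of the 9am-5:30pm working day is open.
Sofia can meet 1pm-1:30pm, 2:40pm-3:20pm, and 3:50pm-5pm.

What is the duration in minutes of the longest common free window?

40 minutes

Zheng free within 09:00–17:30: 09:30–10:00, 10:40–10:50, 11:10–12:40, 13:20–17:30.
Freya free within 09:00–17:30: 09:00–12:00, 12:10–16:10, 16:50–17:30.
Zheng ∩ Freya: 09:30–10:00, 10:40–10:50, 11:10–12:00, 12:10–12:40, 13:20–16:10, 16:50–17:30.
Zheng ∩ Freya ∩ Sofia: 13:20–13:30, 14:40–15:20, 15:50–16:10, 16:50–17:00.
Common window lengths: 10, 40, 20, 10 min; longest is 40.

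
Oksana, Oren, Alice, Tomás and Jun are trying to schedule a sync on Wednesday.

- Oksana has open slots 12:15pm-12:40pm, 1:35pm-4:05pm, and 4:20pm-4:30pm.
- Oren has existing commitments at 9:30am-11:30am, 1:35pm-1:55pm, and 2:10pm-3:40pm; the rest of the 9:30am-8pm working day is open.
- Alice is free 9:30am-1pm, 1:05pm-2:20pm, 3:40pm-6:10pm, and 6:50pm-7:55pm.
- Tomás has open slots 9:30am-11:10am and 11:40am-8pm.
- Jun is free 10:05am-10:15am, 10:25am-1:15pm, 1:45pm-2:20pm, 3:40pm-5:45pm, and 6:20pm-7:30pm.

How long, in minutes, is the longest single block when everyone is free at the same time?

25 minutes

Oren free within 09:30–20:00: 11:30–13:35, 13:55–14:10, 15:40–20:00.
Oksana ∩ Oren: 12:15–12:40, 13:55–14:10, 15:40–16:05, 16:20–16:30.
Oksana ∩ Oren ∩ Alice: 12:15–12:40, 13:55–14:10, 15:40–16:05, 16:20–16:30.
Oksana ∩ Oren ∩ Alice ∩ Tomás: 12:15–12:40, 13:55–14:10, 15:40–16:05, 16:20–16:30.
Oksana ∩ Oren ∩ Alice ∩ Tomás ∩ Jun: 12:15–12:40, 13:55–14:10, 15:40–16:05, 16:20–16:30.
Common window lengths: 25, 15, 25, 10 min; longest is 25.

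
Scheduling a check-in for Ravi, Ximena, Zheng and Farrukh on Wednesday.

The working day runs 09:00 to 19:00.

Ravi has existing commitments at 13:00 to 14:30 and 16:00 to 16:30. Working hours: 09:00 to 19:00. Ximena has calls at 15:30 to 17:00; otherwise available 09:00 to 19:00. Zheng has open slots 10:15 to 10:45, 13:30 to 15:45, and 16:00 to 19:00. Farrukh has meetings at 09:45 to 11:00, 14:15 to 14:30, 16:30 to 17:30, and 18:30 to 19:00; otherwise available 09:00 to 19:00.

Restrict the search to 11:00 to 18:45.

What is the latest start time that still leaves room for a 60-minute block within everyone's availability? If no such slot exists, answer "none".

Ravi free within 09:00–19:00: 09:00–13:00, 14:30–16:00, 16:30–19:00.
Ximena free within 09:00–19:00: 09:00–15:30, 17:00–19:00.
Farrukh free within 09:00–19:00: 09:00–09:45, 11:00–14:15, 14:30–16:30, 17:30–18:30.
Ravi ∩ Ximena: 09:00–13:00, 14:30–15:30, 17:00–19:00.
Ravi ∩ Ximena ∩ Zheng: 10:15–10:45, 14:30–15:30, 17:00–19:00.
Ravi ∩ Ximena ∩ Zheng ∩ Farrukh: 14:30–15:30, 17:30–18:30.
Restricted to 11:00–18:45: 14:30–15:30, 17:30–18:30.
Windows ≥ 60 min: 14:30–15:30, 17:30–18:30.
Latest start in the last window 17:30–18:30 is 18:30 − 60 min = 17:30.

17:30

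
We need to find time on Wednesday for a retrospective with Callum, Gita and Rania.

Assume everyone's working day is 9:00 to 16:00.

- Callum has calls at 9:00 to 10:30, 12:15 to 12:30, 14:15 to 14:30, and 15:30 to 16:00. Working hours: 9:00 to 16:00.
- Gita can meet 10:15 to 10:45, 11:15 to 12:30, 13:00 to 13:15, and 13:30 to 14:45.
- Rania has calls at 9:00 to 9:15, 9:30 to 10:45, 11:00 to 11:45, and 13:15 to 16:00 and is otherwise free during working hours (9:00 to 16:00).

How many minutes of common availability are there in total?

45 minutes

Callum free within 09:00–16:00: 10:30–12:15, 12:30–14:15, 14:30–15:30.
Rania free within 09:00–16:00: 09:15–09:30, 10:45–11:00, 11:45–13:15.
Callum ∩ Gita: 10:30–10:45, 11:15–12:15, 13:00–13:15, 13:30–14:15, 14:30–14:45.
Callum ∩ Gita ∩ Rania: 11:45–12:15, 13:00–13:15.
Total common minutes: 30 + 15 = 45.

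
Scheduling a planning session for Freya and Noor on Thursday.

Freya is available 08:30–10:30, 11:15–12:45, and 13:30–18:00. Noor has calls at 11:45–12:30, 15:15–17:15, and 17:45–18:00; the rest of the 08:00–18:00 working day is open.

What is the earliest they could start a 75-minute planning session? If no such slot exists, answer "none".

08:30

Noor free within 08:00–18:00: 08:00–11:45, 12:30–15:15, 17:15–17:45.
Freya ∩ Noor: 08:30–10:30, 11:15–11:45, 12:30–12:45, 13:30–15:15, 17:15–17:45.
Windows ≥ 75 min: 08:30–10:30, 13:30–15:15.
Earliest such window starts at 08:30.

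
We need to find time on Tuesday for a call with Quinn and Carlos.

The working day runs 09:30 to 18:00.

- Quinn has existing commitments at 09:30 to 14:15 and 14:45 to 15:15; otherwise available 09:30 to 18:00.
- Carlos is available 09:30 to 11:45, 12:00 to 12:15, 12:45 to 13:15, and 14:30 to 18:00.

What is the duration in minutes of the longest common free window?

165 minutes

Quinn free within 09:30–18:00: 14:15–14:45, 15:15–18:00.
Quinn ∩ Carlos: 14:30–14:45, 15:15–18:00.
Common window lengths: 15, 165 min; longest is 165.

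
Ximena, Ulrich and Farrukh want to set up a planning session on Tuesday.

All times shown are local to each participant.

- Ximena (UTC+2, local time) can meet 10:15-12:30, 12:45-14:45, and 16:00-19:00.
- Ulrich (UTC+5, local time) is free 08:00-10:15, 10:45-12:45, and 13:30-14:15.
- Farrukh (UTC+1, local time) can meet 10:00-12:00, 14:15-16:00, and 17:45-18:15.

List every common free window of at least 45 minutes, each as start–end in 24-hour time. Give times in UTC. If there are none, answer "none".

Ximena → UTC: 08:15–10:30, 10:45–12:45, 14:00–17:00.
Ulrich → UTC: 03:00–05:15, 05:45–07:45, 08:30–09:15.
Farrukh → UTC: 09:00–11:00, 13:15–15:00, 16:45–17:15.
Ximena ∩ Ulrich: 08:30–09:15.
Ximena ∩ Ulrich ∩ Farrukh: 09:00–09:15.
Windows ≥ 45 min: (none).

none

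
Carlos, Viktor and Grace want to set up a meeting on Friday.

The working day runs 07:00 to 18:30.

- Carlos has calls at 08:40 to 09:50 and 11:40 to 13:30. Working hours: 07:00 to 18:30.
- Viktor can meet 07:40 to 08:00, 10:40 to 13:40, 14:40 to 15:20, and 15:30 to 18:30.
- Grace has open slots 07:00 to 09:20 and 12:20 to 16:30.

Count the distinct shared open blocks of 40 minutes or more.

2

Carlos free within 07:00–18:30: 07:00–08:40, 09:50–11:40, 13:30–18:30.
Carlos ∩ Viktor: 07:40–08:00, 10:40–11:40, 13:30–13:40, 14:40–15:20, 15:30–18:30.
Carlos ∩ Viktor ∩ Grace: 07:40–08:00, 13:30–13:40, 14:40–15:20, 15:30–16:30.
Windows ≥ 40 min: 14:40–15:20, 15:30–16:30.
That's 2 windows.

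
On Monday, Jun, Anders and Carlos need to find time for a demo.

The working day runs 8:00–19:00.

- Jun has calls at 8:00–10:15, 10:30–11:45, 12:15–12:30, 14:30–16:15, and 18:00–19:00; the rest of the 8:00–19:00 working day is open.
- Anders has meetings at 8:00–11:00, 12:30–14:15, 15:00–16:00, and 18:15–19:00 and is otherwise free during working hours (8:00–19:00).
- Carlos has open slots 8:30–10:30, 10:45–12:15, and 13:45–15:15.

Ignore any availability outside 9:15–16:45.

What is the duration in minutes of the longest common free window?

30 minutes

Jun free within 08:00–19:00: 10:15–10:30, 11:45–12:15, 12:30–14:30, 16:15–18:00.
Anders free within 08:00–19:00: 11:00–12:30, 14:15–15:00, 16:00–18:15.
Jun ∩ Anders: 11:45–12:15, 14:15–14:30, 16:15–18:00.
Jun ∩ Anders ∩ Carlos: 11:45–12:15, 14:15–14:30.
Restricted to 09:15–16:45: 11:45–12:15, 14:15–14:30.
Common window lengths: 30, 15 min; longest is 30.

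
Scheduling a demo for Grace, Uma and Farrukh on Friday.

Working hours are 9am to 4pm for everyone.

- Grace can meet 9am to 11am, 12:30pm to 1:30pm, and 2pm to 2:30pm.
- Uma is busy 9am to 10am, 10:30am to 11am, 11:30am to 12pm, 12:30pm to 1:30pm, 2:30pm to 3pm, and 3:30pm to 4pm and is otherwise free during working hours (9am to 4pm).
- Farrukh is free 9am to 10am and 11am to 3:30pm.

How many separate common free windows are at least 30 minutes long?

Uma free within 09:00–16:00: 10:00–10:30, 11:00–11:30, 12:00–12:30, 13:30–14:30, 15:00–15:30.
Grace ∩ Uma: 10:00–10:30, 14:00–14:30.
Grace ∩ Uma ∩ Farrukh: 14:00–14:30.
Windows ≥ 30 min: 14:00–14:30.
That's 1 window.

1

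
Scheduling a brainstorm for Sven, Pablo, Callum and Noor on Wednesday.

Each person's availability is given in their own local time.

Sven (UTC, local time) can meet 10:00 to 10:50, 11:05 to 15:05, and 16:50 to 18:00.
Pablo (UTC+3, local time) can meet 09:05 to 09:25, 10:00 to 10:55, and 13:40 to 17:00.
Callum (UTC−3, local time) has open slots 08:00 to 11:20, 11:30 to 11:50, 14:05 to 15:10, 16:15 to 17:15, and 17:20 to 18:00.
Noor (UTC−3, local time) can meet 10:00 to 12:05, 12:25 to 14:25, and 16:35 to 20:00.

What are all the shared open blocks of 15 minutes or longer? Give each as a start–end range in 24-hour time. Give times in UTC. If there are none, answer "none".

Sven → UTC: 10:00–10:50, 11:05–15:05, 16:50–18:00.
Pablo → UTC: 06:05–06:25, 07:00–07:55, 10:40–14:00.
Callum → UTC: 11:00–14:20, 14:30–14:50, 17:05–18:10, 19:15–20:15, 20:20–21:00.
Noor → UTC: 13:00–15:05, 15:25–17:25, 19:35–23:00.
Sven ∩ Pablo: 10:40–10:50, 11:05–14:00.
Sven ∩ Pablo ∩ Callum: 11:05–14:00.
Sven ∩ Pablo ∩ Callum ∩ Noor: 13:00–14:00.
Windows ≥ 15 min: 13:00–14:00.

13:00–14:00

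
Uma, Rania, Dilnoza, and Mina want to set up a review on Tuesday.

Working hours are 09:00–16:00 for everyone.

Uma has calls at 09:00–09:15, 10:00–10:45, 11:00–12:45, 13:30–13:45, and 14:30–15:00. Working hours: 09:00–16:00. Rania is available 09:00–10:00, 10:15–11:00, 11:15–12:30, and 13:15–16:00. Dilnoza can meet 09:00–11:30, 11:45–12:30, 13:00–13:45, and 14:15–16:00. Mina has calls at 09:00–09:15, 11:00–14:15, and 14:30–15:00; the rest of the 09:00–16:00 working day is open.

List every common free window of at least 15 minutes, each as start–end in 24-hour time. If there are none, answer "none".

Uma free within 09:00–16:00: 09:15–10:00, 10:45–11:00, 12:45–13:30, 13:45–14:30, 15:00–16:00.
Mina free within 09:00–16:00: 09:15–11:00, 14:15–14:30, 15:00–16:00.
Uma ∩ Rania: 09:15–10:00, 10:45–11:00, 13:15–13:30, 13:45–14:30, 15:00–16:00.
Uma ∩ Rania ∩ Dilnoza: 09:15–10:00, 10:45–11:00, 13:15–13:30, 14:15–14:30, 15:00–16:00.
Uma ∩ Rania ∩ Dilnoza ∩ Mina: 09:15–10:00, 10:45–11:00, 14:15–14:30, 15:00–16:00.
Windows ≥ 15 min: 09:15–10:00, 10:45–11:00, 14:15–14:30, 15:00–16:00.

09:15–10:00, 10:45–11:00, 14:15–14:30, 15:00–16:00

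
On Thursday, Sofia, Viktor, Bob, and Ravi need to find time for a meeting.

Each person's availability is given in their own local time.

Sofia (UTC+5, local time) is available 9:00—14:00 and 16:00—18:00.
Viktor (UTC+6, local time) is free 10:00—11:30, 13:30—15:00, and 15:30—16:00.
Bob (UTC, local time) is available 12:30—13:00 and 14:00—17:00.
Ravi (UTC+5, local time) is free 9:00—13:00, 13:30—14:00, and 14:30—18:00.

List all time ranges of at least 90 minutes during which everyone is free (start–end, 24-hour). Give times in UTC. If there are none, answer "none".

Sofia → UTC: 04:00–09:00, 11:00–13:00.
Viktor → UTC: 04:00–05:30, 07:30–09:00, 09:30–10:00.
Bob → UTC: 12:30–13:00, 14:00–17:00.
Ravi → UTC: 04:00–08:00, 08:30–09:00, 09:30–13:00.
Sofia ∩ Viktor: 04:00–05:30, 07:30–09:00.
Sofia ∩ Viktor ∩ Bob: (none).
Sofia ∩ Viktor ∩ Bob ∩ Ravi: (none).
Windows ≥ 90 min: (none).

none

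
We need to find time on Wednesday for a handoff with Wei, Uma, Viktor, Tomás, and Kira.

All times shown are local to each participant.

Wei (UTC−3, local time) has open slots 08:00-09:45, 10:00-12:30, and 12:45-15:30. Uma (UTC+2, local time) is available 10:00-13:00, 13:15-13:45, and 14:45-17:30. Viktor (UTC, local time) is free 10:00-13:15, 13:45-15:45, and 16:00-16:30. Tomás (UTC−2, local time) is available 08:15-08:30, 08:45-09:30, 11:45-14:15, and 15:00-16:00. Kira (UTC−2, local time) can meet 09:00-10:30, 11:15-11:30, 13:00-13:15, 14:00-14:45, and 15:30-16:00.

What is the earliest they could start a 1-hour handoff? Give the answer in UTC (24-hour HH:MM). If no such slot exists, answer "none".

none

Wei → UTC: 11:00–12:45, 13:00–15:30, 15:45–18:30.
Uma → UTC: 08:00–11:00, 11:15–11:45, 12:45–15:30.
Viktor → UTC: 10:00–13:15, 13:45–15:45, 16:00–16:30.
Tomás → UTC: 10:15–10:30, 10:45–11:30, 13:45–16:15, 17:00–18:00.
Kira → UTC: 11:00–12:30, 13:15–13:30, 15:00–15:15, 16:00–16:45, 17:30–18:00.
Wei ∩ Uma: 11:15–11:45, 13:00–15:30.
Wei ∩ Uma ∩ Viktor: 11:15–11:45, 13:00–13:15, 13:45–15:30.
Wei ∩ Uma ∩ Viktor ∩ Tomás: 11:15–11:30, 13:45–15:30.
Wei ∩ Uma ∩ Viktor ∩ Tomás ∩ Kira: 11:15–11:30, 15:00–15:15.
Windows ≥ 60 min: (none).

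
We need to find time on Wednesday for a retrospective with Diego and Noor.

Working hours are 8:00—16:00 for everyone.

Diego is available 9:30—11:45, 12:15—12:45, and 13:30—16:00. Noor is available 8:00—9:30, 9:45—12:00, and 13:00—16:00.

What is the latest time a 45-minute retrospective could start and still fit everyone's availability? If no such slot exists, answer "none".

Diego ∩ Noor: 09:45–11:45, 13:30–16:00.
Windows ≥ 45 min: 09:45–11:45, 13:30–16:00.
Latest start in the last window 13:30–16:00 is 16:00 − 45 min = 15:15.

15:15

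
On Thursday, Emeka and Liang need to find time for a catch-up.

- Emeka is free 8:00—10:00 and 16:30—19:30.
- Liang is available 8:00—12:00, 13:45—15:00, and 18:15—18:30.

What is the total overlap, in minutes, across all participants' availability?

Emeka ∩ Liang: 08:00–10:00, 18:15–18:30.
Total common minutes: 120 + 15 = 135.

135 minutes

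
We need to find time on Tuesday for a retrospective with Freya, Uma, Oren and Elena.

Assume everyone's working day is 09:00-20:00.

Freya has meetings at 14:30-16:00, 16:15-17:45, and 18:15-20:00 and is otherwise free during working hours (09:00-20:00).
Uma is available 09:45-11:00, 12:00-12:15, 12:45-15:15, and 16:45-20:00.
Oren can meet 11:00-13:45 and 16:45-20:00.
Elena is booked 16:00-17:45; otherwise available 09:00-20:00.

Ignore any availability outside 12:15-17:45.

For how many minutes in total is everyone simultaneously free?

60 minutes

Freya free within 09:00–20:00: 09:00–14:30, 16:00–16:15, 17:45–18:15.
Elena free within 09:00–20:00: 09:00–16:00, 17:45–20:00.
Freya ∩ Uma: 09:45–11:00, 12:00–12:15, 12:45–14:30, 17:45–18:15.
Freya ∩ Uma ∩ Oren: 12:00–12:15, 12:45–13:45, 17:45–18:15.
Freya ∩ Uma ∩ Oren ∩ Elena: 12:00–12:15, 12:45–13:45, 17:45–18:15.
Restricted to 12:15–17:45: 12:45–13:45.
Total common minutes: 60.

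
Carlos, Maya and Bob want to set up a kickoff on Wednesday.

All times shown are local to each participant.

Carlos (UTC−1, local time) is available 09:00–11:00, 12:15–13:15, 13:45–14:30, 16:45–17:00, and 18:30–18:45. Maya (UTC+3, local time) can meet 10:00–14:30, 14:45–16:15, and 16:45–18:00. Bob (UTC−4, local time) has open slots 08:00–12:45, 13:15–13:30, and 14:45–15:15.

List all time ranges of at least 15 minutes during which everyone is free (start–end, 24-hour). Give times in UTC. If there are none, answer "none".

Carlos → UTC: 10:00–12:00, 13:15–14:15, 14:45–15:30, 17:45–18:00, 19:30–19:45.
Maya → UTC: 07:00–11:30, 11:45–13:15, 13:45–15:00.
Bob → UTC: 12:00–16:45, 17:15–17:30, 18:45–19:15.
Carlos ∩ Maya: 10:00–11:30, 11:45–12:00, 13:45–14:15, 14:45–15:00.
Carlos ∩ Maya ∩ Bob: 13:45–14:15, 14:45–15:00.
Windows ≥ 15 min: 13:45–14:15, 14:45–15:00.

13:45–14:15, 14:45–15:00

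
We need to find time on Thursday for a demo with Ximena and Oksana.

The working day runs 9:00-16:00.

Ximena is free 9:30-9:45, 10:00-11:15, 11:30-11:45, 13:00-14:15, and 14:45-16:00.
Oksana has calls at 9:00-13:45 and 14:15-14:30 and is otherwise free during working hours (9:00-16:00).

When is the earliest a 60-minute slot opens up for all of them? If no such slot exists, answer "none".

14:45

Oksana free within 09:00–16:00: 13:45–14:15, 14:30–16:00.
Ximena ∩ Oksana: 13:45–14:15, 14:45–16:00.
Windows ≥ 60 min: 14:45–16:00.
Earliest such window starts at 14:45.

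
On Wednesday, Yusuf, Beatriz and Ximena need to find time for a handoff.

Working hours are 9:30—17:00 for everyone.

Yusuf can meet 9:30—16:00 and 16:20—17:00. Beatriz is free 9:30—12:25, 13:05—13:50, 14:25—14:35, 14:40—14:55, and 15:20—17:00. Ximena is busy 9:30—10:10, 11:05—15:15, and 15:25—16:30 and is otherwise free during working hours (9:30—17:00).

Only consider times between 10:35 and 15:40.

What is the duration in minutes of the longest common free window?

Ximena free within 09:30–17:00: 10:10–11:05, 15:15–15:25, 16:30–17:00.
Yusuf ∩ Beatriz: 09:30–12:25, 13:05–13:50, 14:25–14:35, 14:40–14:55, 15:20–16:00, 16:20–17:00.
Yusuf ∩ Beatriz ∩ Ximena: 10:10–11:05, 15:20–15:25, 16:30–17:00.
Restricted to 10:35–15:40: 10:35–11:05, 15:20–15:25.
Common window lengths: 30, 5 min; longest is 30.

30 minutes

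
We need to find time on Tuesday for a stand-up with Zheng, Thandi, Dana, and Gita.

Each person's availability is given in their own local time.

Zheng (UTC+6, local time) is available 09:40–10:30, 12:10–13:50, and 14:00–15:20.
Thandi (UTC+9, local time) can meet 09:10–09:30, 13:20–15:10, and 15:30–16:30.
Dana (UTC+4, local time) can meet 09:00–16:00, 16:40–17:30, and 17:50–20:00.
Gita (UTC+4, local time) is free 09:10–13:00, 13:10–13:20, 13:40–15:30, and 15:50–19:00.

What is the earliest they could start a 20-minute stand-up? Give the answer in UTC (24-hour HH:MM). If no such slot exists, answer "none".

Zheng → UTC: 03:40–04:30, 06:10–07:50, 08:00–09:20.
Thandi → UTC: 00:10–00:30, 04:20–06:10, 06:30–07:30.
Dana → UTC: 05:00–12:00, 12:40–13:30, 13:50–16:00.
Gita → UTC: 05:10–09:00, 09:10–09:20, 09:40–11:30, 11:50–15:00.
Zheng ∩ Thandi: 04:20–04:30, 06:30–07:30.
Zheng ∩ Thandi ∩ Dana: 06:30–07:30.
Zheng ∩ Thandi ∩ Dana ∩ Gita: 06:30–07:30.
Windows ≥ 20 min: 06:30–07:30.
Earliest such window starts at 06:30.

06:30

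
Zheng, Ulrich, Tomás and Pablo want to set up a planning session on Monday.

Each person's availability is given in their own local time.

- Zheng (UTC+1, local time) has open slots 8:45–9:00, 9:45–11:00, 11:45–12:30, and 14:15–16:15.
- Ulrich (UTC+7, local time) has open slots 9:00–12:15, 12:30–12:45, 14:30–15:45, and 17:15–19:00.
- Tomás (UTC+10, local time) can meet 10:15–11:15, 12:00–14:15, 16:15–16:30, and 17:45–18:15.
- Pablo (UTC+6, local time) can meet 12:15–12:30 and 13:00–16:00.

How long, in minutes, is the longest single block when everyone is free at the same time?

15 minutes

Zheng → UTC: 07:45–08:00, 08:45–10:00, 10:45–11:30, 13:15–15:15.
Ulrich → UTC: 02:00–05:15, 05:30–05:45, 07:30–08:45, 10:15–12:00.
Tomás → UTC: 00:15–01:15, 02:00–04:15, 06:15–06:30, 07:45–08:15.
Pablo → UTC: 06:15–06:30, 07:00–10:00.
Zheng ∩ Ulrich: 07:45–08:00, 10:45–11:30.
Zheng ∩ Ulrich ∩ Tomás: 07:45–08:00.
Zheng ∩ Ulrich ∩ Tomás ∩ Pablo: 07:45–08:00.
Single common window of 15 minutes.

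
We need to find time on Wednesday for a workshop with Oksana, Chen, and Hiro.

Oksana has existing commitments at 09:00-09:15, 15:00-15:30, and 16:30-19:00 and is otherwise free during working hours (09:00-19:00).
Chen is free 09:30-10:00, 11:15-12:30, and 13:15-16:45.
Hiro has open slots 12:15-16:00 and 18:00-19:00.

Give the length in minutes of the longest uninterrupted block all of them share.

105 minutes

Oksana free within 09:00–19:00: 09:15–15:00, 15:30–16:30.
Oksana ∩ Chen: 09:30–10:00, 11:15–12:30, 13:15–15:00, 15:30–16:30.
Oksana ∩ Chen ∩ Hiro: 12:15–12:30, 13:15–15:00, 15:30–16:00.
Common window lengths: 15, 105, 30 min; longest is 105.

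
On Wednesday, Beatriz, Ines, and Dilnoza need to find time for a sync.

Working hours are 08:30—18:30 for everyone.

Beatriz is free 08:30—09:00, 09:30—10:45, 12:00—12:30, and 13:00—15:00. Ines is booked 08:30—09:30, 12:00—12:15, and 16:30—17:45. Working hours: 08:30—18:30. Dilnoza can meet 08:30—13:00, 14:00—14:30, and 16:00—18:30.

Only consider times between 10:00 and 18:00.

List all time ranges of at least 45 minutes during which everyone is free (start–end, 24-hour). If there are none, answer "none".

10:00–10:45

Ines free within 08:30–18:30: 09:30–12:00, 12:15–16:30, 17:45–18:30.
Beatriz ∩ Ines: 09:30–10:45, 12:15–12:30, 13:00–15:00.
Beatriz ∩ Ines ∩ Dilnoza: 09:30–10:45, 12:15–12:30, 14:00–14:30.
Restricted to 10:00–18:00: 10:00–10:45, 12:15–12:30, 14:00–14:30.
Windows ≥ 45 min: 10:00–10:45.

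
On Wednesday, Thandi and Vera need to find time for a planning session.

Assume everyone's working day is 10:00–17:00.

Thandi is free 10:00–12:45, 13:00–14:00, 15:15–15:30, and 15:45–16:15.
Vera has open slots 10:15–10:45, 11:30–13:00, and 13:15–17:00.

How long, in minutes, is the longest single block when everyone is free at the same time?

Thandi ∩ Vera: 10:15–10:45, 11:30–12:45, 13:15–14:00, 15:15–15:30, 15:45–16:15.
Common window lengths: 30, 75, 45, 15, 30 min; longest is 75.

75 minutes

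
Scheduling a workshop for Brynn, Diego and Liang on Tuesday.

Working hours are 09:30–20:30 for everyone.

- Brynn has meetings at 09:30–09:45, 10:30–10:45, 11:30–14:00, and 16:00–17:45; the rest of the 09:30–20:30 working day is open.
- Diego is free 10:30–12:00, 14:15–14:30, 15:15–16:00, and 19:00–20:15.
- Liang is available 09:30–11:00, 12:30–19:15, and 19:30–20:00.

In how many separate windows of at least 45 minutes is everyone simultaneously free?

1

Brynn free within 09:30–20:30: 09:45–10:30, 10:45–11:30, 14:00–16:00, 17:45–20:30.
Brynn ∩ Diego: 10:45–11:30, 14:15–14:30, 15:15–16:00, 19:00–20:15.
Brynn ∩ Diego ∩ Liang: 10:45–11:00, 14:15–14:30, 15:15–16:00, 19:00–19:15, 19:30–20:00.
Windows ≥ 45 min: 15:15–16:00.
That's 1 window.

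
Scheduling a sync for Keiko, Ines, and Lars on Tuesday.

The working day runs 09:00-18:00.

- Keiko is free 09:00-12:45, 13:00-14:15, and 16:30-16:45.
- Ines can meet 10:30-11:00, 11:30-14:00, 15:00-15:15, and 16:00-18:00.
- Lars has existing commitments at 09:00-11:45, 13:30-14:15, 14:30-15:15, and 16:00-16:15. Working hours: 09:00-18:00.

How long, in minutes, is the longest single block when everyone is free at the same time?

60 minutes

Lars free within 09:00–18:00: 11:45–13:30, 14:15–14:30, 15:15–16:00, 16:15–18:00.
Keiko ∩ Ines: 10:30–11:00, 11:30–12:45, 13:00–14:00, 16:30–16:45.
Keiko ∩ Ines ∩ Lars: 11:45–12:45, 13:00–13:30, 16:30–16:45.
Common window lengths: 60, 30, 15 min; longest is 60.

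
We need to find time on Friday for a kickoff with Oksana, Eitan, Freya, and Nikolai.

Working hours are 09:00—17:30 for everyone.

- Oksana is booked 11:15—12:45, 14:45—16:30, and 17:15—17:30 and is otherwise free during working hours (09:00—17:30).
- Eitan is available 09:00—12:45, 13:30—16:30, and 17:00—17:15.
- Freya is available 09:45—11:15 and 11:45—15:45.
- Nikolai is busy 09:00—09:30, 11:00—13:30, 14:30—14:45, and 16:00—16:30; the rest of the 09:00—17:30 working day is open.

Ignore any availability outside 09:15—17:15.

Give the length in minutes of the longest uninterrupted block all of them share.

75 minutes

Oksana free within 09:00–17:30: 09:00–11:15, 12:45–14:45, 16:30–17:15.
Nikolai free within 09:00–17:30: 09:30–11:00, 13:30–14:30, 14:45–16:00, 16:30–17:30.
Oksana ∩ Eitan: 09:00–11:15, 13:30–14:45, 17:00–17:15.
Oksana ∩ Eitan ∩ Freya: 09:45–11:15, 13:30–14:45.
Oksana ∩ Eitan ∩ Freya ∩ Nikolai: 09:45–11:00, 13:30–14:30.
Restricted to 09:15–17:15: 09:45–11:00, 13:30–14:30.
Common window lengths: 75, 60 min; longest is 75.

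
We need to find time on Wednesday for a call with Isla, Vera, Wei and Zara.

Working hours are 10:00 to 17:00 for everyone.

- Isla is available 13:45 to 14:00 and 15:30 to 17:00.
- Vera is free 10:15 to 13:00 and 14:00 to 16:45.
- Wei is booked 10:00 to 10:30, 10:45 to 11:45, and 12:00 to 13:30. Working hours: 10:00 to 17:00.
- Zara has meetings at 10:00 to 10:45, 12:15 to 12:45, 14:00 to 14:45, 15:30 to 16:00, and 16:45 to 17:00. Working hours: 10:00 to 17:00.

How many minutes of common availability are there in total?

45 minutes

Wei free within 10:00–17:00: 10:30–10:45, 11:45–12:00, 13:30–17:00.
Zara free within 10:00–17:00: 10:45–12:15, 12:45–14:00, 14:45–15:30, 16:00–16:45.
Isla ∩ Vera: 15:30–16:45.
Isla ∩ Vera ∩ Wei: 15:30–16:45.
Isla ∩ Vera ∩ Wei ∩ Zara: 16:00–16:45.
Total common minutes: 45.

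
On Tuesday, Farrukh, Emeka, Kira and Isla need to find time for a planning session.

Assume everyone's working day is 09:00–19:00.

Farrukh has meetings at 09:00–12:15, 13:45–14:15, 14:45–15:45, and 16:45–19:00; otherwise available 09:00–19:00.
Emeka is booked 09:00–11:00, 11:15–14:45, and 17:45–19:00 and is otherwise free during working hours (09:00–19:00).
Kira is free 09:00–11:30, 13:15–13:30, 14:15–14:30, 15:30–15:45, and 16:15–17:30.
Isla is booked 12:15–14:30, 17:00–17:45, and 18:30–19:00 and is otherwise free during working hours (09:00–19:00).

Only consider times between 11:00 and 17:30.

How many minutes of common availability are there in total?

Farrukh free within 09:00–19:00: 12:15–13:45, 14:15–14:45, 15:45–16:45.
Emeka free within 09:00–19:00: 11:00–11:15, 14:45–17:45.
Isla free within 09:00–19:00: 09:00–12:15, 14:30–17:00, 17:45–18:30.
Farrukh ∩ Emeka: 15:45–16:45.
Farrukh ∩ Emeka ∩ Kira: 16:15–16:45.
Farrukh ∩ Emeka ∩ Kira ∩ Isla: 16:15–16:45.
Restricted to 11:00–17:30: 16:15–16:45.
Total common minutes: 30.

30 minutes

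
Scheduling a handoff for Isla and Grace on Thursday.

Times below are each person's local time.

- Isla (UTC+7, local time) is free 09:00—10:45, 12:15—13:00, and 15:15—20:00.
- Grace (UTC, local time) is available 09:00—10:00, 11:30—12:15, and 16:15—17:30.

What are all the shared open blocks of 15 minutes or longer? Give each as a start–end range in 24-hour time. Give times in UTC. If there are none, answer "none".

09:00–10:00, 11:30–12:15

Isla → UTC: 02:00–03:45, 05:15–06:00, 08:15–13:00.
Grace → UTC: 09:00–10:00, 11:30–12:15, 16:15–17:30.
Isla ∩ Grace: 09:00–10:00, 11:30–12:15.
Windows ≥ 15 min: 09:00–10:00, 11:30–12:15.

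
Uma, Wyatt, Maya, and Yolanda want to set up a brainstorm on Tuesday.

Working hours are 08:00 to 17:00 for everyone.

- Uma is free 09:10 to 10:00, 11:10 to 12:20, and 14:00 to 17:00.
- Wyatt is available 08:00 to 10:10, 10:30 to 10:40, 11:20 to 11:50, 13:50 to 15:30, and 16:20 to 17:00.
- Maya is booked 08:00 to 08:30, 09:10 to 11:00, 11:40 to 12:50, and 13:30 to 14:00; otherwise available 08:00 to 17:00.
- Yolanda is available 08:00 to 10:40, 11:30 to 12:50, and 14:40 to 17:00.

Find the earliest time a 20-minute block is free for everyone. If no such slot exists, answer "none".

14:40

Maya free within 08:00–17:00: 08:30–09:10, 11:00–11:40, 12:50–13:30, 14:00–17:00.
Uma ∩ Wyatt: 09:10–10:00, 11:20–11:50, 14:00–15:30, 16:20–17:00.
Uma ∩ Wyatt ∩ Maya: 11:20–11:40, 14:00–15:30, 16:20–17:00.
Uma ∩ Wyatt ∩ Maya ∩ Yolanda: 11:30–11:40, 14:40–15:30, 16:20–17:00.
Windows ≥ 20 min: 14:40–15:30, 16:20–17:00.
Earliest such window starts at 14:40.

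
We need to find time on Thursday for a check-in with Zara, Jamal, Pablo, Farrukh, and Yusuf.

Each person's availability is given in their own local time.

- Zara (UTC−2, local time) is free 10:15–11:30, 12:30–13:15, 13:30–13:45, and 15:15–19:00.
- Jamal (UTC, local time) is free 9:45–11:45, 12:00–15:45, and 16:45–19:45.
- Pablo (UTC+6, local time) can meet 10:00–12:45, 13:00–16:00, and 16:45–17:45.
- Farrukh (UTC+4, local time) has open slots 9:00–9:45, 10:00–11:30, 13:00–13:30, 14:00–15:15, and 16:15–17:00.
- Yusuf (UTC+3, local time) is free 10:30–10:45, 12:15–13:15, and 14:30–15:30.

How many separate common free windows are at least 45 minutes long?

Zara → UTC: 12:15–13:30, 14:30–15:15, 15:30–15:45, 17:15–21:00.
Jamal → UTC: 09:45–11:45, 12:00–15:45, 16:45–19:45.
Pablo → UTC: 04:00–06:45, 07:00–10:00, 10:45–11:45.
Farrukh → UTC: 05:00–05:45, 06:00–07:30, 09:00–09:30, 10:00–11:15, 12:15–13:00.
Yusuf → UTC: 07:30–07:45, 09:15–10:15, 11:30–12:30.
Zara ∩ Jamal: 12:15–13:30, 14:30–15:15, 15:30–15:45, 17:15–19:45.
Zara ∩ Jamal ∩ Pablo: (none).
Zara ∩ Jamal ∩ Pablo ∩ Farrukh: (none).
Zara ∩ Jamal ∩ Pablo ∩ Farrukh ∩ Yusuf: (none).
Windows ≥ 45 min: (none).
That's 0 windows.

0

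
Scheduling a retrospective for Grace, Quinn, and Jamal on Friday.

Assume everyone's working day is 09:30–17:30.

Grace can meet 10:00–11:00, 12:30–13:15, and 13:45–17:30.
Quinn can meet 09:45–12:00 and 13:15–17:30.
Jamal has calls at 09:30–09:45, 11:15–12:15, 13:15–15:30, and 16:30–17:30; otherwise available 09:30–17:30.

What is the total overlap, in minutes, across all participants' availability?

Jamal free within 09:30–17:30: 09:45–11:15, 12:15–13:15, 15:30–16:30.
Grace ∩ Quinn: 10:00–11:00, 13:45–17:30.
Grace ∩ Quinn ∩ Jamal: 10:00–11:00, 15:30–16:30.
Total common minutes: 60 + 60 = 120.

120 minutes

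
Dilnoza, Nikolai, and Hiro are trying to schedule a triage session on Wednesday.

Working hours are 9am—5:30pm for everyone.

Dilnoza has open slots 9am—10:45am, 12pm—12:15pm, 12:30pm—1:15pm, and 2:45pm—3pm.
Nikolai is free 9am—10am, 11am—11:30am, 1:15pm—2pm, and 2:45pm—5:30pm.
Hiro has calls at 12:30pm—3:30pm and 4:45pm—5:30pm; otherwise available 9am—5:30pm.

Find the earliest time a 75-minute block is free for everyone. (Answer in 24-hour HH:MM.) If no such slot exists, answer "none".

none

Hiro free within 09:00–17:30: 09:00–12:30, 15:30–16:45.
Dilnoza ∩ Nikolai: 09:00–10:00, 14:45–15:00.
Dilnoza ∩ Nikolai ∩ Hiro: 09:00–10:00.
Windows ≥ 75 min: (none).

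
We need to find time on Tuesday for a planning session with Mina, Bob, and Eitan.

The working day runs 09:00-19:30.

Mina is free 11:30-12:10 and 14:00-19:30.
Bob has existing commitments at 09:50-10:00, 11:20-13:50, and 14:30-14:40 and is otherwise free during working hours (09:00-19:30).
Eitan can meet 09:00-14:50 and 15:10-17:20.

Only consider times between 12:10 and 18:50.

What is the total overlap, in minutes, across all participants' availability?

170 minutes

Bob free within 09:00–19:30: 09:00–09:50, 10:00–11:20, 13:50–14:30, 14:40–19:30.
Mina ∩ Bob: 14:00–14:30, 14:40–19:30.
Mina ∩ Bob ∩ Eitan: 14:00–14:30, 14:40–14:50, 15:10–17:20.
Restricted to 12:10–18:50: 14:00–14:30, 14:40–14:50, 15:10–17:20.
Total common minutes: 30 + 10 + 130 = 170.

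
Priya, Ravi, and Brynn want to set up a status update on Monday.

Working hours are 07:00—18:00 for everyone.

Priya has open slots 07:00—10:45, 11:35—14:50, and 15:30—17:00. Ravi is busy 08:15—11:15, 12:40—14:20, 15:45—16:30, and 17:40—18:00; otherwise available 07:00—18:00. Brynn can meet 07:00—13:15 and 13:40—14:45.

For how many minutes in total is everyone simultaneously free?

165 minutes

Ravi free within 07:00–18:00: 07:00–08:15, 11:15–12:40, 14:20–15:45, 16:30–17:40.
Priya ∩ Ravi: 07:00–08:15, 11:35–12:40, 14:20–14:50, 15:30–15:45, 16:30–17:00.
Priya ∩ Ravi ∩ Brynn: 07:00–08:15, 11:35–12:40, 14:20–14:45.
Total common minutes: 75 + 65 + 25 = 165.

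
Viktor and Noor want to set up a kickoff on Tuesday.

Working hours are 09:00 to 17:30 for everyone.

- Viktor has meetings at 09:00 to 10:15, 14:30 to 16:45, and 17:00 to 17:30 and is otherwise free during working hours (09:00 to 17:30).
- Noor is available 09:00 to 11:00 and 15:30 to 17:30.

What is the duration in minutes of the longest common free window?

45 minutes

Viktor free within 09:00–17:30: 10:15–14:30, 16:45–17:00.
Viktor ∩ Noor: 10:15–11:00, 16:45–17:00.
Common window lengths: 45, 15 min; longest is 45.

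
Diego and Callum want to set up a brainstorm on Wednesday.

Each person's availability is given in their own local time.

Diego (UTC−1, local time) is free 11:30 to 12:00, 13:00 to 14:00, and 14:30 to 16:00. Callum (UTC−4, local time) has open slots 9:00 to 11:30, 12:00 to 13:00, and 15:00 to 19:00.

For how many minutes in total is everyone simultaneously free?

Diego → UTC: 12:30–13:00, 14:00–15:00, 15:30–17:00.
Callum → UTC: 13:00–15:30, 16:00–17:00, 19:00–23:00.
Diego ∩ Callum: 14:00–15:00, 16:00–17:00.
Total common minutes: 60 + 60 = 120.

120 minutes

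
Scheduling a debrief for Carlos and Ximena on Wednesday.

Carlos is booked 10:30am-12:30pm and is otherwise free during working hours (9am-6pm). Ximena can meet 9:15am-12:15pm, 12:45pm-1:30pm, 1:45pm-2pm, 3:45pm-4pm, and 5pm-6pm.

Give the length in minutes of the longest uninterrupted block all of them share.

Carlos free within 09:00–18:00: 09:00–10:30, 12:30–18:00.
Carlos ∩ Ximena: 09:15–10:30, 12:45–13:30, 13:45–14:00, 15:45–16:00, 17:00–18:00.
Common window lengths: 75, 45, 15, 15, 60 min; longest is 75.

75 minutes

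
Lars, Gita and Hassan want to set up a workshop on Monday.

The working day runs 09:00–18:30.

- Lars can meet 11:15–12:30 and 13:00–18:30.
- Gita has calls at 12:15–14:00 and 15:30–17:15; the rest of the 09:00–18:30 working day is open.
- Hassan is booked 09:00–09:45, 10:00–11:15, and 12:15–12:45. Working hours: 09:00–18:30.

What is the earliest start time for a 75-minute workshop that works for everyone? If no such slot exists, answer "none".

14:00

Gita free within 09:00–18:30: 09:00–12:15, 14:00–15:30, 17:15–18:30.
Hassan free within 09:00–18:30: 09:45–10:00, 11:15–12:15, 12:45–18:30.
Lars ∩ Gita: 11:15–12:15, 14:00–15:30, 17:15–18:30.
Lars ∩ Gita ∩ Hassan: 11:15–12:15, 14:00–15:30, 17:15–18:30.
Windows ≥ 75 min: 14:00–15:30, 17:15–18:30.
Earliest such window starts at 14:00.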